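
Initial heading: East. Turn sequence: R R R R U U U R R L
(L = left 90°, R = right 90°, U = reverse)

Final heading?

Answer: Final heading: North

Derivation:
Start: East
  R (right (90° clockwise)) -> South
  R (right (90° clockwise)) -> West
  R (right (90° clockwise)) -> North
  R (right (90° clockwise)) -> East
  U (U-turn (180°)) -> West
  U (U-turn (180°)) -> East
  U (U-turn (180°)) -> West
  R (right (90° clockwise)) -> North
  R (right (90° clockwise)) -> East
  L (left (90° counter-clockwise)) -> North
Final: North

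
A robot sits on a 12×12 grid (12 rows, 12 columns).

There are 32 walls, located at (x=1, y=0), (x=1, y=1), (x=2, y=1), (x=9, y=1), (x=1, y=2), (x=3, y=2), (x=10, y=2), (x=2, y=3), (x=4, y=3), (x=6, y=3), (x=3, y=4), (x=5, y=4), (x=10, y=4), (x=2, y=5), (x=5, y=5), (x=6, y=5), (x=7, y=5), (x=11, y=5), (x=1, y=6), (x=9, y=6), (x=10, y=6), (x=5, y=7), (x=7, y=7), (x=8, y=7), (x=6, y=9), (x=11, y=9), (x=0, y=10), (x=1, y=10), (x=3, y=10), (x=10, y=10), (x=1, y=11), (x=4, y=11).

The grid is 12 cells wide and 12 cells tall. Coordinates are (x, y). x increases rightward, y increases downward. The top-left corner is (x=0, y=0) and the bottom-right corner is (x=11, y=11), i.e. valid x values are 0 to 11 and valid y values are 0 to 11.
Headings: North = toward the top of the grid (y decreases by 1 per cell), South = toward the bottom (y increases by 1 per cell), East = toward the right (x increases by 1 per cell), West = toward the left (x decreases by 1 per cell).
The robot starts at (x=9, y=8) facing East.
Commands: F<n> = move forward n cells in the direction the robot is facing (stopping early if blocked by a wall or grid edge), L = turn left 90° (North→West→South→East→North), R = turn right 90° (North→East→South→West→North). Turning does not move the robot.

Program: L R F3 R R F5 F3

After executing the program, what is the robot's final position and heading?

Start: (x=9, y=8), facing East
  L: turn left, now facing North
  R: turn right, now facing East
  F3: move forward 2/3 (blocked), now at (x=11, y=8)
  R: turn right, now facing South
  R: turn right, now facing West
  F5: move forward 5, now at (x=6, y=8)
  F3: move forward 3, now at (x=3, y=8)
Final: (x=3, y=8), facing West

Answer: Final position: (x=3, y=8), facing West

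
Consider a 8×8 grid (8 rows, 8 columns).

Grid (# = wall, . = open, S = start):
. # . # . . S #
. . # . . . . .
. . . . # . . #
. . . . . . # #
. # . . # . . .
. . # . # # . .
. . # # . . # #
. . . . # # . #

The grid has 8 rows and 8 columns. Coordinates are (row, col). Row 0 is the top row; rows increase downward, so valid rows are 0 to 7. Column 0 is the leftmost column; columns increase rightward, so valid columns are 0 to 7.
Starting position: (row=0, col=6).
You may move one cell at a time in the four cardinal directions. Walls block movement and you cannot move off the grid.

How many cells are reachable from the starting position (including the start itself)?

Answer: Reachable cells: 40

Derivation:
BFS flood-fill from (row=0, col=6):
  Distance 0: (row=0, col=6)
  Distance 1: (row=0, col=5), (row=1, col=6)
  Distance 2: (row=0, col=4), (row=1, col=5), (row=1, col=7), (row=2, col=6)
  Distance 3: (row=1, col=4), (row=2, col=5)
  Distance 4: (row=1, col=3), (row=3, col=5)
  Distance 5: (row=2, col=3), (row=3, col=4), (row=4, col=5)
  Distance 6: (row=2, col=2), (row=3, col=3), (row=4, col=6)
  Distance 7: (row=2, col=1), (row=3, col=2), (row=4, col=3), (row=4, col=7), (row=5, col=6)
  Distance 8: (row=1, col=1), (row=2, col=0), (row=3, col=1), (row=4, col=2), (row=5, col=3), (row=5, col=7)
  Distance 9: (row=1, col=0), (row=3, col=0)
  Distance 10: (row=0, col=0), (row=4, col=0)
  Distance 11: (row=5, col=0)
  Distance 12: (row=5, col=1), (row=6, col=0)
  Distance 13: (row=6, col=1), (row=7, col=0)
  Distance 14: (row=7, col=1)
  Distance 15: (row=7, col=2)
  Distance 16: (row=7, col=3)
Total reachable: 40 (grid has 44 open cells total)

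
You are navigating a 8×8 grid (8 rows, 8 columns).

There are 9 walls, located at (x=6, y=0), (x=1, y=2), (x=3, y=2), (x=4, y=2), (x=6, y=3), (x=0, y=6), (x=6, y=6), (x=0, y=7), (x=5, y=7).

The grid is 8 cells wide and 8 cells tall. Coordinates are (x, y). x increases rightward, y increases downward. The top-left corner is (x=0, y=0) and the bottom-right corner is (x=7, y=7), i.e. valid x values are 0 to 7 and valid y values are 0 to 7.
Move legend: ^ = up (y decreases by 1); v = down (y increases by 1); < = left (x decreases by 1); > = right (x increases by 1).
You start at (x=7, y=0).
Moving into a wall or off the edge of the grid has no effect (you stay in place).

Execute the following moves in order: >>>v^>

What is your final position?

Start: (x=7, y=0)
  [×3]> (right): blocked, stay at (x=7, y=0)
  v (down): (x=7, y=0) -> (x=7, y=1)
  ^ (up): (x=7, y=1) -> (x=7, y=0)
  > (right): blocked, stay at (x=7, y=0)
Final: (x=7, y=0)

Answer: Final position: (x=7, y=0)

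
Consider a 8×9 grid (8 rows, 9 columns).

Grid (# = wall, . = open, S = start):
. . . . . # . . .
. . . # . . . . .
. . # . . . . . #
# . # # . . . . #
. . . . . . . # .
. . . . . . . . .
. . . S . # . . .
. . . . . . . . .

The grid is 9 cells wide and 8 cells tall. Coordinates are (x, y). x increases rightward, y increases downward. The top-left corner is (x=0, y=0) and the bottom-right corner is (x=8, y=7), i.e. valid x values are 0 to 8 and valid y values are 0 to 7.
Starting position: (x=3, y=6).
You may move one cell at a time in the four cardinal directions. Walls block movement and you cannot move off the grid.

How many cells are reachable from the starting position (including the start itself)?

BFS flood-fill from (x=3, y=6):
  Distance 0: (x=3, y=6)
  Distance 1: (x=3, y=5), (x=2, y=6), (x=4, y=6), (x=3, y=7)
  Distance 2: (x=3, y=4), (x=2, y=5), (x=4, y=5), (x=1, y=6), (x=2, y=7), (x=4, y=7)
  Distance 3: (x=2, y=4), (x=4, y=4), (x=1, y=5), (x=5, y=5), (x=0, y=6), (x=1, y=7), (x=5, y=7)
  Distance 4: (x=4, y=3), (x=1, y=4), (x=5, y=4), (x=0, y=5), (x=6, y=5), (x=0, y=7), (x=6, y=7)
  Distance 5: (x=4, y=2), (x=1, y=3), (x=5, y=3), (x=0, y=4), (x=6, y=4), (x=7, y=5), (x=6, y=6), (x=7, y=7)
  Distance 6: (x=4, y=1), (x=1, y=2), (x=3, y=2), (x=5, y=2), (x=6, y=3), (x=8, y=5), (x=7, y=6), (x=8, y=7)
  Distance 7: (x=4, y=0), (x=1, y=1), (x=5, y=1), (x=0, y=2), (x=6, y=2), (x=7, y=3), (x=8, y=4), (x=8, y=6)
  Distance 8: (x=1, y=0), (x=3, y=0), (x=0, y=1), (x=2, y=1), (x=6, y=1), (x=7, y=2)
  Distance 9: (x=0, y=0), (x=2, y=0), (x=6, y=0), (x=7, y=1)
  Distance 10: (x=7, y=0), (x=8, y=1)
  Distance 11: (x=8, y=0)
Total reachable: 62 (grid has 62 open cells total)

Answer: Reachable cells: 62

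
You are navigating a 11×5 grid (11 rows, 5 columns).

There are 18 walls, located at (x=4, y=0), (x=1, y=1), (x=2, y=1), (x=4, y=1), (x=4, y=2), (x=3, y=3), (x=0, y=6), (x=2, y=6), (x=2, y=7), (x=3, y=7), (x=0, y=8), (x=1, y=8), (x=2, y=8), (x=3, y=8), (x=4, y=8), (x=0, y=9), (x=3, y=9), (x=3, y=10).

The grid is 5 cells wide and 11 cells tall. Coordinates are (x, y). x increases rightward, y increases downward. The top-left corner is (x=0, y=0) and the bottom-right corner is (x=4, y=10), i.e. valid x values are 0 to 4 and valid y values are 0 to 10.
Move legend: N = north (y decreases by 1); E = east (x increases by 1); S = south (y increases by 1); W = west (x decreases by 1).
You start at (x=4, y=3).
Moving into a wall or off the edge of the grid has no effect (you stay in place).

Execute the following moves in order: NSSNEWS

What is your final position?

Answer: Final position: (x=3, y=5)

Derivation:
Start: (x=4, y=3)
  N (north): blocked, stay at (x=4, y=3)
  S (south): (x=4, y=3) -> (x=4, y=4)
  S (south): (x=4, y=4) -> (x=4, y=5)
  N (north): (x=4, y=5) -> (x=4, y=4)
  E (east): blocked, stay at (x=4, y=4)
  W (west): (x=4, y=4) -> (x=3, y=4)
  S (south): (x=3, y=4) -> (x=3, y=5)
Final: (x=3, y=5)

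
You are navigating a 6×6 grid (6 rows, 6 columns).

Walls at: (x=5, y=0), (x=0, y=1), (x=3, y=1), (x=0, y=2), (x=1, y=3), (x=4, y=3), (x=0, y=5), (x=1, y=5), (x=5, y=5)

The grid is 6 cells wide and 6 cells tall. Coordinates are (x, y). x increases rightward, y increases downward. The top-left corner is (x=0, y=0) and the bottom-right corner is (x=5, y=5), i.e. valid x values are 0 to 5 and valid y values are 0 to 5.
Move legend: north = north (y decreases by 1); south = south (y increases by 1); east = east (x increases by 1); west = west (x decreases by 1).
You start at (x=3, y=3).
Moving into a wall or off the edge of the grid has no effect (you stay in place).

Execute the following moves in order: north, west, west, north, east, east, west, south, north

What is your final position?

Answer: Final position: (x=1, y=1)

Derivation:
Start: (x=3, y=3)
  north (north): (x=3, y=3) -> (x=3, y=2)
  west (west): (x=3, y=2) -> (x=2, y=2)
  west (west): (x=2, y=2) -> (x=1, y=2)
  north (north): (x=1, y=2) -> (x=1, y=1)
  east (east): (x=1, y=1) -> (x=2, y=1)
  east (east): blocked, stay at (x=2, y=1)
  west (west): (x=2, y=1) -> (x=1, y=1)
  south (south): (x=1, y=1) -> (x=1, y=2)
  north (north): (x=1, y=2) -> (x=1, y=1)
Final: (x=1, y=1)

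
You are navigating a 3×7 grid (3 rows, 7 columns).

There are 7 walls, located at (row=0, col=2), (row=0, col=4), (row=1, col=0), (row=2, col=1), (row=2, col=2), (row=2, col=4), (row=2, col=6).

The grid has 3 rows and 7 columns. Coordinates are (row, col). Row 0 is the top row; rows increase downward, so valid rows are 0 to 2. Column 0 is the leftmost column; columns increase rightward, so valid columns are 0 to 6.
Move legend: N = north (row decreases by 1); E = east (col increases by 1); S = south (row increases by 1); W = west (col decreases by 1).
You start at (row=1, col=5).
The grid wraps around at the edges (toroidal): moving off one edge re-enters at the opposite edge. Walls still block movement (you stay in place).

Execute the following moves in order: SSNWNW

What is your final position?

Start: (row=1, col=5)
  S (south): (row=1, col=5) -> (row=2, col=5)
  S (south): (row=2, col=5) -> (row=0, col=5)
  N (north): (row=0, col=5) -> (row=2, col=5)
  W (west): blocked, stay at (row=2, col=5)
  N (north): (row=2, col=5) -> (row=1, col=5)
  W (west): (row=1, col=5) -> (row=1, col=4)
Final: (row=1, col=4)

Answer: Final position: (row=1, col=4)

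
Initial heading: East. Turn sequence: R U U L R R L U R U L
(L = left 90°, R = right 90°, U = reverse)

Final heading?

Start: East
  R (right (90° clockwise)) -> South
  U (U-turn (180°)) -> North
  U (U-turn (180°)) -> South
  L (left (90° counter-clockwise)) -> East
  R (right (90° clockwise)) -> South
  R (right (90° clockwise)) -> West
  L (left (90° counter-clockwise)) -> South
  U (U-turn (180°)) -> North
  R (right (90° clockwise)) -> East
  U (U-turn (180°)) -> West
  L (left (90° counter-clockwise)) -> South
Final: South

Answer: Final heading: South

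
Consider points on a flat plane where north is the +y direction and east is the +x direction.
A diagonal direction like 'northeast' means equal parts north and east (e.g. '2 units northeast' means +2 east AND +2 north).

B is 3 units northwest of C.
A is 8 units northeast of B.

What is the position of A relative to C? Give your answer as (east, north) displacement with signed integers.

Place C at the origin (east=0, north=0).
  B is 3 units northwest of C: delta (east=-3, north=+3); B at (east=-3, north=3).
  A is 8 units northeast of B: delta (east=+8, north=+8); A at (east=5, north=11).
Therefore A relative to C: (east=5, north=11).

Answer: A is at (east=5, north=11) relative to C.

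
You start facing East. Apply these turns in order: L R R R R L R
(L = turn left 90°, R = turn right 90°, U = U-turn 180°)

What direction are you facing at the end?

Answer: Final heading: North

Derivation:
Start: East
  L (left (90° counter-clockwise)) -> North
  R (right (90° clockwise)) -> East
  R (right (90° clockwise)) -> South
  R (right (90° clockwise)) -> West
  R (right (90° clockwise)) -> North
  L (left (90° counter-clockwise)) -> West
  R (right (90° clockwise)) -> North
Final: North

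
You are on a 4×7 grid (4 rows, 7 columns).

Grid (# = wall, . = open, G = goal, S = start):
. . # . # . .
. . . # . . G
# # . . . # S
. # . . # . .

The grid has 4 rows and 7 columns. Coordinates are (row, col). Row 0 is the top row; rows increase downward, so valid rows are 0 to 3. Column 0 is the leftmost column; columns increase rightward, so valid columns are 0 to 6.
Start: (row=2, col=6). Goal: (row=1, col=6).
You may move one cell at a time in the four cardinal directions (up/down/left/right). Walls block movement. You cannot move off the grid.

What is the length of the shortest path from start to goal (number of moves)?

BFS from (row=2, col=6) until reaching (row=1, col=6):
  Distance 0: (row=2, col=6)
  Distance 1: (row=1, col=6), (row=3, col=6)  <- goal reached here
One shortest path (1 moves): (row=2, col=6) -> (row=1, col=6)

Answer: Shortest path length: 1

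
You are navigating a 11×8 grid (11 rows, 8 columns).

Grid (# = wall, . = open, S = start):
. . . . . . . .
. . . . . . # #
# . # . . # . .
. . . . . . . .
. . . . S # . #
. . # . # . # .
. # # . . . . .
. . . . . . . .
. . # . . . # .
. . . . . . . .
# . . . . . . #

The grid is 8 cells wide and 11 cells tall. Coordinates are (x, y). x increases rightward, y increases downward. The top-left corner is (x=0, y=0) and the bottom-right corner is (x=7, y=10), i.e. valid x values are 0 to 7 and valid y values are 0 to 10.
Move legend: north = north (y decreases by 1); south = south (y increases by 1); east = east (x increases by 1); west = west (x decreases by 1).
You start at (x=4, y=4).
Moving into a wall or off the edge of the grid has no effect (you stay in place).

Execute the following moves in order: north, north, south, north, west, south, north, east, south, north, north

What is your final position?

Start: (x=4, y=4)
  north (north): (x=4, y=4) -> (x=4, y=3)
  north (north): (x=4, y=3) -> (x=4, y=2)
  south (south): (x=4, y=2) -> (x=4, y=3)
  north (north): (x=4, y=3) -> (x=4, y=2)
  west (west): (x=4, y=2) -> (x=3, y=2)
  south (south): (x=3, y=2) -> (x=3, y=3)
  north (north): (x=3, y=3) -> (x=3, y=2)
  east (east): (x=3, y=2) -> (x=4, y=2)
  south (south): (x=4, y=2) -> (x=4, y=3)
  north (north): (x=4, y=3) -> (x=4, y=2)
  north (north): (x=4, y=2) -> (x=4, y=1)
Final: (x=4, y=1)

Answer: Final position: (x=4, y=1)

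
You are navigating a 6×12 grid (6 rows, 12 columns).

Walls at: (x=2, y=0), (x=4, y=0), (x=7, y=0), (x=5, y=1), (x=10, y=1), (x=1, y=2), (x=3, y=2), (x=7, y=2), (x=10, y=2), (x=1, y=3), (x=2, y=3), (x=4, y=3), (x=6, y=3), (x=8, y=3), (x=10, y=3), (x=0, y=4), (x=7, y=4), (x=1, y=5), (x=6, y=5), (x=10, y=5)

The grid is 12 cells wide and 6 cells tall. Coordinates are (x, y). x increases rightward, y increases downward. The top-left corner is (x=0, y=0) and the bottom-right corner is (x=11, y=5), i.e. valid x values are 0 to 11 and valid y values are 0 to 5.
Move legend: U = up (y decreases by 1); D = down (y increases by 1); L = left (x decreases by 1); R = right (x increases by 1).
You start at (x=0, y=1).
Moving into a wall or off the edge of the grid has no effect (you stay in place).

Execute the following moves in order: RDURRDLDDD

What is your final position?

Start: (x=0, y=1)
  R (right): (x=0, y=1) -> (x=1, y=1)
  D (down): blocked, stay at (x=1, y=1)
  U (up): (x=1, y=1) -> (x=1, y=0)
  R (right): blocked, stay at (x=1, y=0)
  R (right): blocked, stay at (x=1, y=0)
  D (down): (x=1, y=0) -> (x=1, y=1)
  L (left): (x=1, y=1) -> (x=0, y=1)
  D (down): (x=0, y=1) -> (x=0, y=2)
  D (down): (x=0, y=2) -> (x=0, y=3)
  D (down): blocked, stay at (x=0, y=3)
Final: (x=0, y=3)

Answer: Final position: (x=0, y=3)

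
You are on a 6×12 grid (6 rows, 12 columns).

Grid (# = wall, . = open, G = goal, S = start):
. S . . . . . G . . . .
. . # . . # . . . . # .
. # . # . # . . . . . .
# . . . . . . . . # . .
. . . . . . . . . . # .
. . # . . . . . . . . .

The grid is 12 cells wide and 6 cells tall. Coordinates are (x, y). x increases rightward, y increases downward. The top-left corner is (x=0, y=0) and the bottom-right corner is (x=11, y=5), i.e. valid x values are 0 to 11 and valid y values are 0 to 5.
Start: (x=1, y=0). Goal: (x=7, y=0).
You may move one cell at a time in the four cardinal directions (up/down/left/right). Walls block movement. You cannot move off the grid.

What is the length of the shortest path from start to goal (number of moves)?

BFS from (x=1, y=0) until reaching (x=7, y=0):
  Distance 0: (x=1, y=0)
  Distance 1: (x=0, y=0), (x=2, y=0), (x=1, y=1)
  Distance 2: (x=3, y=0), (x=0, y=1)
  Distance 3: (x=4, y=0), (x=3, y=1), (x=0, y=2)
  Distance 4: (x=5, y=0), (x=4, y=1)
  Distance 5: (x=6, y=0), (x=4, y=2)
  Distance 6: (x=7, y=0), (x=6, y=1), (x=4, y=3)  <- goal reached here
One shortest path (6 moves): (x=1, y=0) -> (x=2, y=0) -> (x=3, y=0) -> (x=4, y=0) -> (x=5, y=0) -> (x=6, y=0) -> (x=7, y=0)

Answer: Shortest path length: 6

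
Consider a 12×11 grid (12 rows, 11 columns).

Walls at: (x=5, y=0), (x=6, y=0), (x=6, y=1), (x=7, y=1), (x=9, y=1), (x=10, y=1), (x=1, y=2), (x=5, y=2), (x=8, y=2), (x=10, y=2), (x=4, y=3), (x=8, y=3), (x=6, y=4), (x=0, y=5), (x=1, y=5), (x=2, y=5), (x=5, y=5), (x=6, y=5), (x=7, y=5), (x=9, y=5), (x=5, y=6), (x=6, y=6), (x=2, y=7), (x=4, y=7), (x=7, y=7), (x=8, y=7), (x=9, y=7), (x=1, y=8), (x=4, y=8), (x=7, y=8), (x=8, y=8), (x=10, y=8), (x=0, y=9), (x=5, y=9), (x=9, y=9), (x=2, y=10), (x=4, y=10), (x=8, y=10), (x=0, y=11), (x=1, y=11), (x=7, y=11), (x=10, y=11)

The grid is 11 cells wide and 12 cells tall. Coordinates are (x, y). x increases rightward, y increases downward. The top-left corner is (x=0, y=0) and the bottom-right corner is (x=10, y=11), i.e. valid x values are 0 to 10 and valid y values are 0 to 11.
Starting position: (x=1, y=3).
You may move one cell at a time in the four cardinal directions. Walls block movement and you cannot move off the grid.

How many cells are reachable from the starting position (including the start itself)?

Answer: Reachable cells: 79

Derivation:
BFS flood-fill from (x=1, y=3):
  Distance 0: (x=1, y=3)
  Distance 1: (x=0, y=3), (x=2, y=3), (x=1, y=4)
  Distance 2: (x=0, y=2), (x=2, y=2), (x=3, y=3), (x=0, y=4), (x=2, y=4)
  Distance 3: (x=0, y=1), (x=2, y=1), (x=3, y=2), (x=3, y=4)
  Distance 4: (x=0, y=0), (x=2, y=0), (x=1, y=1), (x=3, y=1), (x=4, y=2), (x=4, y=4), (x=3, y=5)
  Distance 5: (x=1, y=0), (x=3, y=0), (x=4, y=1), (x=5, y=4), (x=4, y=5), (x=3, y=6)
  Distance 6: (x=4, y=0), (x=5, y=1), (x=5, y=3), (x=2, y=6), (x=4, y=6), (x=3, y=7)
  Distance 7: (x=6, y=3), (x=1, y=6), (x=3, y=8)
  Distance 8: (x=6, y=2), (x=7, y=3), (x=0, y=6), (x=1, y=7), (x=2, y=8), (x=3, y=9)
  Distance 9: (x=7, y=2), (x=7, y=4), (x=0, y=7), (x=2, y=9), (x=4, y=9), (x=3, y=10)
  Distance 10: (x=8, y=4), (x=0, y=8), (x=1, y=9), (x=3, y=11)
  Distance 11: (x=9, y=4), (x=8, y=5), (x=1, y=10), (x=2, y=11), (x=4, y=11)
  Distance 12: (x=9, y=3), (x=10, y=4), (x=8, y=6), (x=0, y=10), (x=5, y=11)
  Distance 13: (x=9, y=2), (x=10, y=3), (x=10, y=5), (x=7, y=6), (x=9, y=6), (x=5, y=10), (x=6, y=11)
  Distance 14: (x=10, y=6), (x=6, y=10)
  Distance 15: (x=10, y=7), (x=6, y=9), (x=7, y=10)
  Distance 16: (x=6, y=8), (x=7, y=9)
  Distance 17: (x=6, y=7), (x=5, y=8), (x=8, y=9)
  Distance 18: (x=5, y=7)
Total reachable: 79 (grid has 90 open cells total)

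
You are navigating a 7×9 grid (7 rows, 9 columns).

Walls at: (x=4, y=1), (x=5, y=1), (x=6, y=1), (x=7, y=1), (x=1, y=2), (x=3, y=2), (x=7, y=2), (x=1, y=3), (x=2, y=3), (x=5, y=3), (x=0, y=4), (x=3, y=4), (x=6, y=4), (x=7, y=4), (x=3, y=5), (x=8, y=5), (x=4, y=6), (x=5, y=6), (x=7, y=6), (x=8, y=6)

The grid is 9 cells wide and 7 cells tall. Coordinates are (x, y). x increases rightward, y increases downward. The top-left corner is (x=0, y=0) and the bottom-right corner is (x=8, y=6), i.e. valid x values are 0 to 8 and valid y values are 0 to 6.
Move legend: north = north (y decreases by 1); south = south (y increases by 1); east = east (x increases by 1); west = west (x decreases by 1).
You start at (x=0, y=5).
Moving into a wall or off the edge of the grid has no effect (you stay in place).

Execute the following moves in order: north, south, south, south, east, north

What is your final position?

Start: (x=0, y=5)
  north (north): blocked, stay at (x=0, y=5)
  south (south): (x=0, y=5) -> (x=0, y=6)
  south (south): blocked, stay at (x=0, y=6)
  south (south): blocked, stay at (x=0, y=6)
  east (east): (x=0, y=6) -> (x=1, y=6)
  north (north): (x=1, y=6) -> (x=1, y=5)
Final: (x=1, y=5)

Answer: Final position: (x=1, y=5)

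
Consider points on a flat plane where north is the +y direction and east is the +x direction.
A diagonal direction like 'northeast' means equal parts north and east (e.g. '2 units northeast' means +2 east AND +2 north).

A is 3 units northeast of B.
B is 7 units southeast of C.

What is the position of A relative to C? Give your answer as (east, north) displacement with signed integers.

Place C at the origin (east=0, north=0).
  B is 7 units southeast of C: delta (east=+7, north=-7); B at (east=7, north=-7).
  A is 3 units northeast of B: delta (east=+3, north=+3); A at (east=10, north=-4).
Therefore A relative to C: (east=10, north=-4).

Answer: A is at (east=10, north=-4) relative to C.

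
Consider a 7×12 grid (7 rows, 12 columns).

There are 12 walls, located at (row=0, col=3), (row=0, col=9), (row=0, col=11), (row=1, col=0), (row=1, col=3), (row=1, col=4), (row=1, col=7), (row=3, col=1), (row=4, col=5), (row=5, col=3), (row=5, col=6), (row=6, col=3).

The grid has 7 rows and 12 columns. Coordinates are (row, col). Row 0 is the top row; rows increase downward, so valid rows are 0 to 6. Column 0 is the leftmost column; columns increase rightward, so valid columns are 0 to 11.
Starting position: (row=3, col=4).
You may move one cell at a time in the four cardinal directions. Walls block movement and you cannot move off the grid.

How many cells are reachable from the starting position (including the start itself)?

BFS flood-fill from (row=3, col=4):
  Distance 0: (row=3, col=4)
  Distance 1: (row=2, col=4), (row=3, col=3), (row=3, col=5), (row=4, col=4)
  Distance 2: (row=2, col=3), (row=2, col=5), (row=3, col=2), (row=3, col=6), (row=4, col=3), (row=5, col=4)
  Distance 3: (row=1, col=5), (row=2, col=2), (row=2, col=6), (row=3, col=7), (row=4, col=2), (row=4, col=6), (row=5, col=5), (row=6, col=4)
  Distance 4: (row=0, col=5), (row=1, col=2), (row=1, col=6), (row=2, col=1), (row=2, col=7), (row=3, col=8), (row=4, col=1), (row=4, col=7), (row=5, col=2), (row=6, col=5)
  Distance 5: (row=0, col=2), (row=0, col=4), (row=0, col=6), (row=1, col=1), (row=2, col=0), (row=2, col=8), (row=3, col=9), (row=4, col=0), (row=4, col=8), (row=5, col=1), (row=5, col=7), (row=6, col=2), (row=6, col=6)
  Distance 6: (row=0, col=1), (row=0, col=7), (row=1, col=8), (row=2, col=9), (row=3, col=0), (row=3, col=10), (row=4, col=9), (row=5, col=0), (row=5, col=8), (row=6, col=1), (row=6, col=7)
  Distance 7: (row=0, col=0), (row=0, col=8), (row=1, col=9), (row=2, col=10), (row=3, col=11), (row=4, col=10), (row=5, col=9), (row=6, col=0), (row=6, col=8)
  Distance 8: (row=1, col=10), (row=2, col=11), (row=4, col=11), (row=5, col=10), (row=6, col=9)
  Distance 9: (row=0, col=10), (row=1, col=11), (row=5, col=11), (row=6, col=10)
  Distance 10: (row=6, col=11)
Total reachable: 72 (grid has 72 open cells total)

Answer: Reachable cells: 72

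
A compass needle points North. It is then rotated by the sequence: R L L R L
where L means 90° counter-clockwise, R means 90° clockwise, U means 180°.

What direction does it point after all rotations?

Answer: Final heading: West

Derivation:
Start: North
  R (right (90° clockwise)) -> East
  L (left (90° counter-clockwise)) -> North
  L (left (90° counter-clockwise)) -> West
  R (right (90° clockwise)) -> North
  L (left (90° counter-clockwise)) -> West
Final: West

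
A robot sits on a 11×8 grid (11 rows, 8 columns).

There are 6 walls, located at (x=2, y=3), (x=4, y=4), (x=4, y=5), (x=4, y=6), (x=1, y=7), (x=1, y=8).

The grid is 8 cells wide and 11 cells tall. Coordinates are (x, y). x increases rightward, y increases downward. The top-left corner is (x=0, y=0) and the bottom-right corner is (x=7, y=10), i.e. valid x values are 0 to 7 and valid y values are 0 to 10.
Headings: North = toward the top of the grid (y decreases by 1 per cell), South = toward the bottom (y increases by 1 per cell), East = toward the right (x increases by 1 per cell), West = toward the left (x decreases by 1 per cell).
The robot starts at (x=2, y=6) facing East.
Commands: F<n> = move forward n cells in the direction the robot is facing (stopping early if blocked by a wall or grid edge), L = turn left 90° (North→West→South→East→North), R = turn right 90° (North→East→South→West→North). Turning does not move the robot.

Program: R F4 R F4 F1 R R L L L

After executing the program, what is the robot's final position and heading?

Answer: Final position: (x=0, y=10), facing South

Derivation:
Start: (x=2, y=6), facing East
  R: turn right, now facing South
  F4: move forward 4, now at (x=2, y=10)
  R: turn right, now facing West
  F4: move forward 2/4 (blocked), now at (x=0, y=10)
  F1: move forward 0/1 (blocked), now at (x=0, y=10)
  R: turn right, now facing North
  R: turn right, now facing East
  L: turn left, now facing North
  L: turn left, now facing West
  L: turn left, now facing South
Final: (x=0, y=10), facing South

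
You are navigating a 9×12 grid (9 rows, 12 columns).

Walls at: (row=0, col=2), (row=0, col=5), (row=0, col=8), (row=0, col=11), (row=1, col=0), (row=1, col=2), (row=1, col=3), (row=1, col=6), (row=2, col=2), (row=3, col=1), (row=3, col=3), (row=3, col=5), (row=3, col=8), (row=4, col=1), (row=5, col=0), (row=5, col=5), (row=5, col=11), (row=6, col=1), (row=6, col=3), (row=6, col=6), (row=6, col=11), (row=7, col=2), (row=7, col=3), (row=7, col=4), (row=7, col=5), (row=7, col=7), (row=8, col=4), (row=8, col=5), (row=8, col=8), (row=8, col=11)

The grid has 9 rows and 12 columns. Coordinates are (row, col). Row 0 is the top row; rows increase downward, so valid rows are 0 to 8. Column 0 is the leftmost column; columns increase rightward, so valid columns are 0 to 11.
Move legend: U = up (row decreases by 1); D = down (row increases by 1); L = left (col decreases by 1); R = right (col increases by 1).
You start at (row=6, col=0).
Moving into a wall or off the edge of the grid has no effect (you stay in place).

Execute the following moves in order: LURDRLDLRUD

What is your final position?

Answer: Final position: (row=8, col=1)

Derivation:
Start: (row=6, col=0)
  L (left): blocked, stay at (row=6, col=0)
  U (up): blocked, stay at (row=6, col=0)
  R (right): blocked, stay at (row=6, col=0)
  D (down): (row=6, col=0) -> (row=7, col=0)
  R (right): (row=7, col=0) -> (row=7, col=1)
  L (left): (row=7, col=1) -> (row=7, col=0)
  D (down): (row=7, col=0) -> (row=8, col=0)
  L (left): blocked, stay at (row=8, col=0)
  R (right): (row=8, col=0) -> (row=8, col=1)
  U (up): (row=8, col=1) -> (row=7, col=1)
  D (down): (row=7, col=1) -> (row=8, col=1)
Final: (row=8, col=1)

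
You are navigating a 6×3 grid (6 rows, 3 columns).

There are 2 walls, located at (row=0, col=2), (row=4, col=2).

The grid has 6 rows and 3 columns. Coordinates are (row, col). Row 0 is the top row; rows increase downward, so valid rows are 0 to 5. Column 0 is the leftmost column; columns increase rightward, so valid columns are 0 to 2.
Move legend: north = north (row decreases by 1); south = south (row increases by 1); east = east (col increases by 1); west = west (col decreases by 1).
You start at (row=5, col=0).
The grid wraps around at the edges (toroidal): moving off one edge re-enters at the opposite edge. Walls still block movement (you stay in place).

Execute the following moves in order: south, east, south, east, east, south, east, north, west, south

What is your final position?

Answer: Final position: (row=2, col=0)

Derivation:
Start: (row=5, col=0)
  south (south): (row=5, col=0) -> (row=0, col=0)
  east (east): (row=0, col=0) -> (row=0, col=1)
  south (south): (row=0, col=1) -> (row=1, col=1)
  east (east): (row=1, col=1) -> (row=1, col=2)
  east (east): (row=1, col=2) -> (row=1, col=0)
  south (south): (row=1, col=0) -> (row=2, col=0)
  east (east): (row=2, col=0) -> (row=2, col=1)
  north (north): (row=2, col=1) -> (row=1, col=1)
  west (west): (row=1, col=1) -> (row=1, col=0)
  south (south): (row=1, col=0) -> (row=2, col=0)
Final: (row=2, col=0)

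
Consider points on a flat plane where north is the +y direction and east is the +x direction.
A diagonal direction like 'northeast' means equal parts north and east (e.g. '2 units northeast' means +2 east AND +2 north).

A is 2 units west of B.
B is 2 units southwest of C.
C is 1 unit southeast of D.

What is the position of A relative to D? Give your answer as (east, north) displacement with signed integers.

Answer: A is at (east=-3, north=-3) relative to D.

Derivation:
Place D at the origin (east=0, north=0).
  C is 1 unit southeast of D: delta (east=+1, north=-1); C at (east=1, north=-1).
  B is 2 units southwest of C: delta (east=-2, north=-2); B at (east=-1, north=-3).
  A is 2 units west of B: delta (east=-2, north=+0); A at (east=-3, north=-3).
Therefore A relative to D: (east=-3, north=-3).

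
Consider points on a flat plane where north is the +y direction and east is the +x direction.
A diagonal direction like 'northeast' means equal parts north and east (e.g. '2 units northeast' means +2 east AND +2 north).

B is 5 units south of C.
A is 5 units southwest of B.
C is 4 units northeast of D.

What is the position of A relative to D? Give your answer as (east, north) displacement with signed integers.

Place D at the origin (east=0, north=0).
  C is 4 units northeast of D: delta (east=+4, north=+4); C at (east=4, north=4).
  B is 5 units south of C: delta (east=+0, north=-5); B at (east=4, north=-1).
  A is 5 units southwest of B: delta (east=-5, north=-5); A at (east=-1, north=-6).
Therefore A relative to D: (east=-1, north=-6).

Answer: A is at (east=-1, north=-6) relative to D.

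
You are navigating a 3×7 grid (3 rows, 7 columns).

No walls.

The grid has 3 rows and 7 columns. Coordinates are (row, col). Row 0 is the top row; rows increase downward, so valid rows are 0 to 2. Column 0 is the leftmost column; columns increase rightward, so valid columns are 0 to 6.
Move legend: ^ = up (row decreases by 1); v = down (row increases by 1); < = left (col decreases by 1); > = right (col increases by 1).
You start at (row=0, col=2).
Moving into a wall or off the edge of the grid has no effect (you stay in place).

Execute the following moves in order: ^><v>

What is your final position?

Answer: Final position: (row=1, col=3)

Derivation:
Start: (row=0, col=2)
  ^ (up): blocked, stay at (row=0, col=2)
  > (right): (row=0, col=2) -> (row=0, col=3)
  < (left): (row=0, col=3) -> (row=0, col=2)
  v (down): (row=0, col=2) -> (row=1, col=2)
  > (right): (row=1, col=2) -> (row=1, col=3)
Final: (row=1, col=3)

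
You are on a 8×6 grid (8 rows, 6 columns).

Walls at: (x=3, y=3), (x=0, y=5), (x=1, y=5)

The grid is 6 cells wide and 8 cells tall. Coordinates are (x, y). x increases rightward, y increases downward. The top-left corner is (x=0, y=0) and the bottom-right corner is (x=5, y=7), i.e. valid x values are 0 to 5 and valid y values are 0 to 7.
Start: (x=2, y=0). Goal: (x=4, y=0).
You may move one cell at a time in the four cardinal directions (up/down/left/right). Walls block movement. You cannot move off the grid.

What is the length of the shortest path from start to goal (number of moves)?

Answer: Shortest path length: 2

Derivation:
BFS from (x=2, y=0) until reaching (x=4, y=0):
  Distance 0: (x=2, y=0)
  Distance 1: (x=1, y=0), (x=3, y=0), (x=2, y=1)
  Distance 2: (x=0, y=0), (x=4, y=0), (x=1, y=1), (x=3, y=1), (x=2, y=2)  <- goal reached here
One shortest path (2 moves): (x=2, y=0) -> (x=3, y=0) -> (x=4, y=0)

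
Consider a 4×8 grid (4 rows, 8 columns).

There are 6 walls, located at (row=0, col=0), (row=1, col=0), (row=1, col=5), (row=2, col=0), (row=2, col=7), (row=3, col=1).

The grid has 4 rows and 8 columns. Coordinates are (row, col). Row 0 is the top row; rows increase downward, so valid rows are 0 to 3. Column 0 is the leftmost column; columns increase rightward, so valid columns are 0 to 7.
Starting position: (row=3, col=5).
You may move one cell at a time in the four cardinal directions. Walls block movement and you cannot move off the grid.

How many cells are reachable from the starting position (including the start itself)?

BFS flood-fill from (row=3, col=5):
  Distance 0: (row=3, col=5)
  Distance 1: (row=2, col=5), (row=3, col=4), (row=3, col=6)
  Distance 2: (row=2, col=4), (row=2, col=6), (row=3, col=3), (row=3, col=7)
  Distance 3: (row=1, col=4), (row=1, col=6), (row=2, col=3), (row=3, col=2)
  Distance 4: (row=0, col=4), (row=0, col=6), (row=1, col=3), (row=1, col=7), (row=2, col=2)
  Distance 5: (row=0, col=3), (row=0, col=5), (row=0, col=7), (row=1, col=2), (row=2, col=1)
  Distance 6: (row=0, col=2), (row=1, col=1)
  Distance 7: (row=0, col=1)
Total reachable: 25 (grid has 26 open cells total)

Answer: Reachable cells: 25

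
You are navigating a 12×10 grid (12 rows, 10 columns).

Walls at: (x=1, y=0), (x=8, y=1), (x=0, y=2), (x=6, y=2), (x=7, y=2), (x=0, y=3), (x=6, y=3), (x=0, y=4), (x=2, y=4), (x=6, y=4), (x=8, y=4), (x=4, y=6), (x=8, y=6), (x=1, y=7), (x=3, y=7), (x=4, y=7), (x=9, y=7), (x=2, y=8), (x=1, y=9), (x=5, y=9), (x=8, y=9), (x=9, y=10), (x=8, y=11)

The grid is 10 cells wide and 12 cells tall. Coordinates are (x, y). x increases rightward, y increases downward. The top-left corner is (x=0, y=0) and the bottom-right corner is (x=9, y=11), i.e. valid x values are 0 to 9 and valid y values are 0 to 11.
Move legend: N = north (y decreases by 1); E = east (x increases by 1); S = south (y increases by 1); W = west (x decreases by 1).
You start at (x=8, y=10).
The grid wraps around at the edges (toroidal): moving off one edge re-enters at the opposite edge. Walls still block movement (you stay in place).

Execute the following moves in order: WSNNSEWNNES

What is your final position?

Start: (x=8, y=10)
  W (west): (x=8, y=10) -> (x=7, y=10)
  S (south): (x=7, y=10) -> (x=7, y=11)
  N (north): (x=7, y=11) -> (x=7, y=10)
  N (north): (x=7, y=10) -> (x=7, y=9)
  S (south): (x=7, y=9) -> (x=7, y=10)
  E (east): (x=7, y=10) -> (x=8, y=10)
  W (west): (x=8, y=10) -> (x=7, y=10)
  N (north): (x=7, y=10) -> (x=7, y=9)
  N (north): (x=7, y=9) -> (x=7, y=8)
  E (east): (x=7, y=8) -> (x=8, y=8)
  S (south): blocked, stay at (x=8, y=8)
Final: (x=8, y=8)

Answer: Final position: (x=8, y=8)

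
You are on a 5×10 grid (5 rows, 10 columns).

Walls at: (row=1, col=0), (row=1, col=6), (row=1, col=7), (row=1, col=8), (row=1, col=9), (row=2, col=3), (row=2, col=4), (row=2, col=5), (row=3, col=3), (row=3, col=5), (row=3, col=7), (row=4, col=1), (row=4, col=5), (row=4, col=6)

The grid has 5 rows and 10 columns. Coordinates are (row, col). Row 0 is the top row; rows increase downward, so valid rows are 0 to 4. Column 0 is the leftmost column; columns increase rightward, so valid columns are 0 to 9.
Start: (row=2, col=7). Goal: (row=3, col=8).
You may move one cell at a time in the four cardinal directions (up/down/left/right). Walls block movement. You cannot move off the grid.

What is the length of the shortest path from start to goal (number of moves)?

Answer: Shortest path length: 2

Derivation:
BFS from (row=2, col=7) until reaching (row=3, col=8):
  Distance 0: (row=2, col=7)
  Distance 1: (row=2, col=6), (row=2, col=8)
  Distance 2: (row=2, col=9), (row=3, col=6), (row=3, col=8)  <- goal reached here
One shortest path (2 moves): (row=2, col=7) -> (row=2, col=8) -> (row=3, col=8)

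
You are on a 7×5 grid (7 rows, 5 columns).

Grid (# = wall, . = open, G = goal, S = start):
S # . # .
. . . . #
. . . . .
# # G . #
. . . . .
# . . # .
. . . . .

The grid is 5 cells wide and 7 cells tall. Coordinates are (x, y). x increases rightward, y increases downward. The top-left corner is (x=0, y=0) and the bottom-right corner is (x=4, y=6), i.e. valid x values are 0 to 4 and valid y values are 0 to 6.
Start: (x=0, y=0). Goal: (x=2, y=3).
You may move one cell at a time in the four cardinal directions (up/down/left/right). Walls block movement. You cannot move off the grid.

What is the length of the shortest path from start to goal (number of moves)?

BFS from (x=0, y=0) until reaching (x=2, y=3):
  Distance 0: (x=0, y=0)
  Distance 1: (x=0, y=1)
  Distance 2: (x=1, y=1), (x=0, y=2)
  Distance 3: (x=2, y=1), (x=1, y=2)
  Distance 4: (x=2, y=0), (x=3, y=1), (x=2, y=2)
  Distance 5: (x=3, y=2), (x=2, y=3)  <- goal reached here
One shortest path (5 moves): (x=0, y=0) -> (x=0, y=1) -> (x=1, y=1) -> (x=2, y=1) -> (x=2, y=2) -> (x=2, y=3)

Answer: Shortest path length: 5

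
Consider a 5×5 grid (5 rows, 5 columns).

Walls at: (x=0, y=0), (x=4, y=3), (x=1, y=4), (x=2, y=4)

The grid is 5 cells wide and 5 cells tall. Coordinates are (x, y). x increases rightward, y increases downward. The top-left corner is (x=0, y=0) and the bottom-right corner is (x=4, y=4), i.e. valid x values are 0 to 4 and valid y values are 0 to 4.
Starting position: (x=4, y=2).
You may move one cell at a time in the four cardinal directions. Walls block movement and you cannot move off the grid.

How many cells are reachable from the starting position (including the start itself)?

BFS flood-fill from (x=4, y=2):
  Distance 0: (x=4, y=2)
  Distance 1: (x=4, y=1), (x=3, y=2)
  Distance 2: (x=4, y=0), (x=3, y=1), (x=2, y=2), (x=3, y=3)
  Distance 3: (x=3, y=0), (x=2, y=1), (x=1, y=2), (x=2, y=3), (x=3, y=4)
  Distance 4: (x=2, y=0), (x=1, y=1), (x=0, y=2), (x=1, y=3), (x=4, y=4)
  Distance 5: (x=1, y=0), (x=0, y=1), (x=0, y=3)
  Distance 6: (x=0, y=4)
Total reachable: 21 (grid has 21 open cells total)

Answer: Reachable cells: 21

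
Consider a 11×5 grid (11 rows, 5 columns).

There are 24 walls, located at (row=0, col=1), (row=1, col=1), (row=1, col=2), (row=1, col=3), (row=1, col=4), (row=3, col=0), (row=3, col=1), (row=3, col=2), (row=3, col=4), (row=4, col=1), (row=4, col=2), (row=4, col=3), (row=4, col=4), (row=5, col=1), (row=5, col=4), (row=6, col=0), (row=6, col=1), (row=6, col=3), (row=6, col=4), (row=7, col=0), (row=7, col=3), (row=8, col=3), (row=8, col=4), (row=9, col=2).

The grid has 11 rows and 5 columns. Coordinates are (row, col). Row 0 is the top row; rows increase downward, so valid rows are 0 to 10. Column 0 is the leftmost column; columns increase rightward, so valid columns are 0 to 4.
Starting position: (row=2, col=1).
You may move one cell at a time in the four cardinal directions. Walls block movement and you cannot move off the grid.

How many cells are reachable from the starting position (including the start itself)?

Answer: Reachable cells: 8

Derivation:
BFS flood-fill from (row=2, col=1):
  Distance 0: (row=2, col=1)
  Distance 1: (row=2, col=0), (row=2, col=2)
  Distance 2: (row=1, col=0), (row=2, col=3)
  Distance 3: (row=0, col=0), (row=2, col=4), (row=3, col=3)
Total reachable: 8 (grid has 31 open cells total)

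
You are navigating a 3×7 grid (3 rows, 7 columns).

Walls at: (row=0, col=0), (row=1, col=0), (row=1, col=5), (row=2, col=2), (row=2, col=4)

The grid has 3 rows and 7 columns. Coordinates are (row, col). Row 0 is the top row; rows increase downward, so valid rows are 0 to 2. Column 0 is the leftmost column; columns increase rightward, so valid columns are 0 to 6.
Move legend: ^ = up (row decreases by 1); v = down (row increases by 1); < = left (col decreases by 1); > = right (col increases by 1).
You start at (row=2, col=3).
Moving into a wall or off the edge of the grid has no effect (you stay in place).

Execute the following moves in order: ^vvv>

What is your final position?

Start: (row=2, col=3)
  ^ (up): (row=2, col=3) -> (row=1, col=3)
  v (down): (row=1, col=3) -> (row=2, col=3)
  v (down): blocked, stay at (row=2, col=3)
  v (down): blocked, stay at (row=2, col=3)
  > (right): blocked, stay at (row=2, col=3)
Final: (row=2, col=3)

Answer: Final position: (row=2, col=3)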